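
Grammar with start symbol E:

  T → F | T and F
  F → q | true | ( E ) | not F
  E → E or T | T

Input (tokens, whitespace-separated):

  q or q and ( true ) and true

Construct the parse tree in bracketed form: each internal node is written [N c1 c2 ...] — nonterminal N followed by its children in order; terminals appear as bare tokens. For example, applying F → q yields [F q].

[E [E [T [F q]]] or [T [T [T [F q]] and [F ( [E [T [F true]]] )]] and [F true]]]

E
E or T
T or T
F or T
q or T
q or T and F
q or T and F and F
q or F and F and F
q or q and F and F
q or q and ( E ) and F
q or q and ( T ) and F
q or q and ( F ) and F
q or q and ( true ) and F
q or q and ( true ) and true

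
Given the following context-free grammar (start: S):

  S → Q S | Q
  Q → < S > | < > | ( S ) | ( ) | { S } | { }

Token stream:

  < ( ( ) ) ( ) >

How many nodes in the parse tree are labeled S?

4

[S [Q < [S [Q ( [S [Q ( )]] )] [S [Q ( )]]] >]]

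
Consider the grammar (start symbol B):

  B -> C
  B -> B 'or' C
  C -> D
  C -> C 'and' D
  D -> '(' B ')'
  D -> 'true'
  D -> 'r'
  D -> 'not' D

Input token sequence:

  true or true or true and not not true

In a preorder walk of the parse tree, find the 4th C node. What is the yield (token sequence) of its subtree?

[B [B [B [C [D true]]] or [C [D true]]] or [C [C [D true]] and [D not [D not [D true]]]]]

true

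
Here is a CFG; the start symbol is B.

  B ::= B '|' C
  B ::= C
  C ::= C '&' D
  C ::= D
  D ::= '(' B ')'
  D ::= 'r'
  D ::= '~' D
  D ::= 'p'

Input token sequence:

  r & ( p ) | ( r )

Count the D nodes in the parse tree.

[B [B [C [C [D r]] & [D ( [B [C [D p]]] )]]] | [C [D ( [B [C [D r]]] )]]]

5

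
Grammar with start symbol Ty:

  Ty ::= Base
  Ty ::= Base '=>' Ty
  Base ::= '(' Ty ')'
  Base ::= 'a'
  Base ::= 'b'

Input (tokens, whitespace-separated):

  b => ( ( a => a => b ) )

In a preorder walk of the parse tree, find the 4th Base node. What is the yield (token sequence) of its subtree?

a

[Ty [Base b] => [Ty [Base ( [Ty [Base ( [Ty [Base a] => [Ty [Base a] => [Ty [Base b]]]] )]] )]]]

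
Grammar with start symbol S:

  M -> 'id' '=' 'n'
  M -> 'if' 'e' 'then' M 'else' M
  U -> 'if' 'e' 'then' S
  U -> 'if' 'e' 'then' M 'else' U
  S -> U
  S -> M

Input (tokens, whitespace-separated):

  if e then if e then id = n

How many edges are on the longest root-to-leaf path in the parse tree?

6

[S [U if e then [S [U if e then [S [M id = n]]]]]]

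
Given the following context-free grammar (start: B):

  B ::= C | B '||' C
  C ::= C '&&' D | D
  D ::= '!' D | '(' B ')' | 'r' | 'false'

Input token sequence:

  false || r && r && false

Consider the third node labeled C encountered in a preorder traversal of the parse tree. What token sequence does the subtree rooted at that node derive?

r && r

[B [B [C [D false]]] || [C [C [C [D r]] && [D r]] && [D false]]]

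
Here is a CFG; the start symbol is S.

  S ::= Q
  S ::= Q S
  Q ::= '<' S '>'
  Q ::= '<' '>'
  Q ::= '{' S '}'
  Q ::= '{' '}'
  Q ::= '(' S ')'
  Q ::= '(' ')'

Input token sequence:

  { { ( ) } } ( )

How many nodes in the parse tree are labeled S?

4

[S [Q { [S [Q { [S [Q ( )]] }]] }] [S [Q ( )]]]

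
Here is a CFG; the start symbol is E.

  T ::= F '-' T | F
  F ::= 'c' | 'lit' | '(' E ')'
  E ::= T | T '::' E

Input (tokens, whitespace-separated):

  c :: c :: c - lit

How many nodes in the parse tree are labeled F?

4

[E [T [F c]] :: [E [T [F c]] :: [E [T [F c] - [T [F lit]]]]]]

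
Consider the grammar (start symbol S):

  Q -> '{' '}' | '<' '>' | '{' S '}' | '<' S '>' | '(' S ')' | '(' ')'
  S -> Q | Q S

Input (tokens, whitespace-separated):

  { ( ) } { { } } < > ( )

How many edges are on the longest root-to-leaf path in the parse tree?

[S [Q { [S [Q ( )]] }] [S [Q { [S [Q { }]] }] [S [Q < >] [S [Q ( )]]]]]

5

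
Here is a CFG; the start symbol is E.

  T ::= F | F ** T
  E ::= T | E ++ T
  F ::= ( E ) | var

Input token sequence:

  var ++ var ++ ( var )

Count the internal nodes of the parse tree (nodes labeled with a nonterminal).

12

[E [E [E [T [F var]]] ++ [T [F var]]] ++ [T [F ( [E [T [F var]]] )]]]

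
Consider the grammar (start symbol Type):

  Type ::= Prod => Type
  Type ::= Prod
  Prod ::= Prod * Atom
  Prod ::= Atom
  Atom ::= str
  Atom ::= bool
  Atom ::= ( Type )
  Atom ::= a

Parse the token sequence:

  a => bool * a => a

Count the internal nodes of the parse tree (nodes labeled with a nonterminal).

11

[Type [Prod [Atom a]] => [Type [Prod [Prod [Atom bool]] * [Atom a]] => [Type [Prod [Atom a]]]]]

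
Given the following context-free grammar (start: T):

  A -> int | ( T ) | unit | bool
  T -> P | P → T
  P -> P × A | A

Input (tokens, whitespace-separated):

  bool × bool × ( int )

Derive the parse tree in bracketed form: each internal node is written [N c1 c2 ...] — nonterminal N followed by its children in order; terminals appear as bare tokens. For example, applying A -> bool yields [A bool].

T
P
P × A
P × A × A
A × A × A
bool × A × A
bool × bool × A
bool × bool × ( T )
bool × bool × ( P )
bool × bool × ( A )
bool × bool × ( int )

[T [P [P [P [A bool]] × [A bool]] × [A ( [T [P [A int]]] )]]]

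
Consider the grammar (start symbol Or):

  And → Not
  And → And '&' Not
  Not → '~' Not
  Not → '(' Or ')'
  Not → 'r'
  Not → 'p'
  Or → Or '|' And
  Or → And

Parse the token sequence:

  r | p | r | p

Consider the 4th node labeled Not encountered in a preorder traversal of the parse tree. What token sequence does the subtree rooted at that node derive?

[Or [Or [Or [Or [And [Not r]]] | [And [Not p]]] | [And [Not r]]] | [And [Not p]]]

p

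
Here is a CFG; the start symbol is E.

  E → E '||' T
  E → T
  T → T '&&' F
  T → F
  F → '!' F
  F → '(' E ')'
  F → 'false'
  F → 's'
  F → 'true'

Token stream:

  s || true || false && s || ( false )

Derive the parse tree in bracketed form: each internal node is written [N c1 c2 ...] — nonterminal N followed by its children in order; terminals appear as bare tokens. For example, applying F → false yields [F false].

[E [E [E [E [T [F s]]] || [T [F true]]] || [T [T [F false]] && [F s]]] || [T [F ( [E [T [F false]]] )]]]

E
E || T
E || T || T
E || T || T || T
T || T || T || T
F || T || T || T
s || T || T || T
s || F || T || T
s || true || T || T
s || true || T && F || T
s || true || F && F || T
s || true || false && F || T
s || true || false && s || T
s || true || false && s || F
s || true || false && s || ( E )
s || true || false && s || ( T )
s || true || false && s || ( F )
s || true || false && s || ( false )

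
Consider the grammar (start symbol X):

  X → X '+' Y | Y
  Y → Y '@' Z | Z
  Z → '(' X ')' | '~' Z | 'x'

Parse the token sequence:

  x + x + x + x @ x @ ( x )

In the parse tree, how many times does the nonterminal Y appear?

[X [X [X [X [Y [Z x]]] + [Y [Z x]]] + [Y [Z x]]] + [Y [Y [Y [Z x]] @ [Z x]] @ [Z ( [X [Y [Z x]]] )]]]

7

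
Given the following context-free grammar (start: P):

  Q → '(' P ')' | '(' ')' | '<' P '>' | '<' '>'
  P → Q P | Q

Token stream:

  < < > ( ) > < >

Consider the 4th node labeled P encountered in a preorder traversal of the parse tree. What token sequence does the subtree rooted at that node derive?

< >

[P [Q < [P [Q < >] [P [Q ( )]]] >] [P [Q < >]]]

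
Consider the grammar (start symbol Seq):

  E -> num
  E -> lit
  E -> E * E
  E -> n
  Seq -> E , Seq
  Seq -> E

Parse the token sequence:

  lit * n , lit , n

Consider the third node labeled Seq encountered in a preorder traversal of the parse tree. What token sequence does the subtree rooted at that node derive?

n

[Seq [E [E lit] * [E n]] , [Seq [E lit] , [Seq [E n]]]]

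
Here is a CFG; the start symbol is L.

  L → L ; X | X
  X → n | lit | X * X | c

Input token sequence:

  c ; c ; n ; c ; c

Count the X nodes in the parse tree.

5

[L [L [L [L [L [X c]] ; [X c]] ; [X n]] ; [X c]] ; [X c]]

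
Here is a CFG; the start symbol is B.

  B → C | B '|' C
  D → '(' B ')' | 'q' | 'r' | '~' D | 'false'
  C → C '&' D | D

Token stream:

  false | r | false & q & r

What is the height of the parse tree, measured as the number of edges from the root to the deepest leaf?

[B [B [B [C [D false]]] | [C [D r]]] | [C [C [C [D false]] & [D q]] & [D r]]]

5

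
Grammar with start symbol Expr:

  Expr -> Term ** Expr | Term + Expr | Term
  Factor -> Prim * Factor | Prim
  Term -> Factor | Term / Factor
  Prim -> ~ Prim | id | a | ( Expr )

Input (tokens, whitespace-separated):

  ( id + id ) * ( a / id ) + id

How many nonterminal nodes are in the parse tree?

[Expr [Term [Factor [Prim ( [Expr [Term [Factor [Prim id]]] + [Expr [Term [Factor [Prim id]]]]] )] * [Factor [Prim ( [Expr [Term [Term [Factor [Prim a]]] / [Factor [Prim id]]]] )]]]] + [Expr [Term [Factor [Prim id]]]]]

25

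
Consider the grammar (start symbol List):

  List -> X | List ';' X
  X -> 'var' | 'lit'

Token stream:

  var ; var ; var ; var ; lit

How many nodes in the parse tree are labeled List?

5

[List [List [List [List [List [X var]] ; [X var]] ; [X var]] ; [X var]] ; [X lit]]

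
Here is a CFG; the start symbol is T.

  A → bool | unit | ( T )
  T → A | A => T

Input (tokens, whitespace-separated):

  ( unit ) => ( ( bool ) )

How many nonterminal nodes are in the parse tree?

[T [A ( [T [A unit]] )] => [T [A ( [T [A ( [T [A bool]] )]] )]]]

10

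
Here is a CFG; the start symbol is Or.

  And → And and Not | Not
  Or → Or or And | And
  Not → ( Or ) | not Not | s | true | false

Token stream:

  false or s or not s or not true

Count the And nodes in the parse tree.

[Or [Or [Or [Or [And [Not false]]] or [And [Not s]]] or [And [Not not [Not s]]]] or [And [Not not [Not true]]]]

4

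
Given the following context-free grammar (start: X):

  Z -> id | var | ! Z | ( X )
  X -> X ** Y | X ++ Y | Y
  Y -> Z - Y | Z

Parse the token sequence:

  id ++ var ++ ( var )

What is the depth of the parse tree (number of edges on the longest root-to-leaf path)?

6

[X [X [X [Y [Z id]]] ++ [Y [Z var]]] ++ [Y [Z ( [X [Y [Z var]]] )]]]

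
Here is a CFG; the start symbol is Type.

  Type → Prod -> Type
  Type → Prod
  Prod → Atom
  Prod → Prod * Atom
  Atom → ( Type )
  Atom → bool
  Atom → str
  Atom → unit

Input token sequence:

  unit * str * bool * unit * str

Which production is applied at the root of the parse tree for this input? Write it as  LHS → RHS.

[Type [Prod [Prod [Prod [Prod [Prod [Atom unit]] * [Atom str]] * [Atom bool]] * [Atom unit]] * [Atom str]]]

Type → Prod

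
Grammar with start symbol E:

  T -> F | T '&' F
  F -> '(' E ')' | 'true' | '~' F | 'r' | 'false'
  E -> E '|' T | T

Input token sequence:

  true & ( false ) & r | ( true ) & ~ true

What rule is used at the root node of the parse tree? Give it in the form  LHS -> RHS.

[E [E [T [T [T [F true]] & [F ( [E [T [F false]]] )]] & [F r]]] | [T [T [F ( [E [T [F true]]] )]] & [F ~ [F true]]]]

E -> E '|' T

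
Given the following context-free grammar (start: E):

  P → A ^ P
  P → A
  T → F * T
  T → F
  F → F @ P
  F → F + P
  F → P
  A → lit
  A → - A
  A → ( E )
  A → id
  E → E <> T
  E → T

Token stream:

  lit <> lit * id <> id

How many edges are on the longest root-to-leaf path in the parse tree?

[E [E [E [T [F [P [A lit]]]]] <> [T [F [P [A lit]]] * [T [F [P [A id]]]]]] <> [T [F [P [A id]]]]]

7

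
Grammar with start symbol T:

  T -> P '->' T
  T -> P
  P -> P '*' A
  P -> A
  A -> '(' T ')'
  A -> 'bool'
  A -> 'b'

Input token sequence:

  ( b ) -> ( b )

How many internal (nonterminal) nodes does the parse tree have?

[T [P [A ( [T [P [A b]]] )]] -> [T [P [A ( [T [P [A b]]] )]]]]

12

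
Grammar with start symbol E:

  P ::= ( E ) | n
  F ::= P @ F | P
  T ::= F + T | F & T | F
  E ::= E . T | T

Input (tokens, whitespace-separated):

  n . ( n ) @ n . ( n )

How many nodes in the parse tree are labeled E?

[E [E [E [T [F [P n]]]] . [T [F [P ( [E [T [F [P n]]]] )] @ [F [P n]]]]] . [T [F [P ( [E [T [F [P n]]]] )]]]]

5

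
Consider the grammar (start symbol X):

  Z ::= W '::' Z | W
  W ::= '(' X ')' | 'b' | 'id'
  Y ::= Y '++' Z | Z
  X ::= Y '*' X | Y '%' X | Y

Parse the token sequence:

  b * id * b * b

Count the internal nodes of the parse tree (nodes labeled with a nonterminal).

[X [Y [Z [W b]]] * [X [Y [Z [W id]]] * [X [Y [Z [W b]]] * [X [Y [Z [W b]]]]]]]

16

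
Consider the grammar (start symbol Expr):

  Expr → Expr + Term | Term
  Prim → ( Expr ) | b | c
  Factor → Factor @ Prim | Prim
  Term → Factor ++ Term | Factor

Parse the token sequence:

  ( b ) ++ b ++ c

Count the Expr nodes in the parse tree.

2

[Expr [Term [Factor [Prim ( [Expr [Term [Factor [Prim b]]]] )]] ++ [Term [Factor [Prim b]] ++ [Term [Factor [Prim c]]]]]]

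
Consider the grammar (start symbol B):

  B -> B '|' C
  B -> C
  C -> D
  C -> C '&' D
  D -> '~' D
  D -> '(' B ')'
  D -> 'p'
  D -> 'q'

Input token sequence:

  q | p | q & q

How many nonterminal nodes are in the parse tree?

[B [B [B [C [D q]]] | [C [D p]]] | [C [C [D q]] & [D q]]]

11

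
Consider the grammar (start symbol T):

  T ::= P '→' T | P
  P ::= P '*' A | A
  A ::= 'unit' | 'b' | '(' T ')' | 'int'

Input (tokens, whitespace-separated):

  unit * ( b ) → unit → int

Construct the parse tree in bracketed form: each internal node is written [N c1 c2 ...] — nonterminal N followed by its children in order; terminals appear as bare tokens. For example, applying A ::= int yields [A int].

[T [P [P [A unit]] * [A ( [T [P [A b]]] )]] → [T [P [A unit]] → [T [P [A int]]]]]

T
P → T
P * A → T
A * A → T
unit * A → T
unit * ( T ) → T
unit * ( P ) → T
unit * ( A ) → T
unit * ( b ) → T
unit * ( b ) → P → T
unit * ( b ) → A → T
unit * ( b ) → unit → T
unit * ( b ) → unit → P
unit * ( b ) → unit → A
unit * ( b ) → unit → int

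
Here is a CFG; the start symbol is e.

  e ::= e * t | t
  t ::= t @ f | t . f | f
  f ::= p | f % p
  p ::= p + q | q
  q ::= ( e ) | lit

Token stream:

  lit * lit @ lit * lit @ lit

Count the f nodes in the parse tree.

5

[e [e [e [t [f [p [q lit]]]]] * [t [t [f [p [q lit]]]] @ [f [p [q lit]]]]] * [t [t [f [p [q lit]]]] @ [f [p [q lit]]]]]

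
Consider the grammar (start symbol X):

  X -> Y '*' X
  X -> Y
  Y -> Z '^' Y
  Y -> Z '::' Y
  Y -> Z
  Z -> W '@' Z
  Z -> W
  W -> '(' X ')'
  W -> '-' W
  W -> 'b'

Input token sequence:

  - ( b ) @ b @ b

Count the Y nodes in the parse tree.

2

[X [Y [Z [W - [W ( [X [Y [Z [W b]]]] )]] @ [Z [W b] @ [Z [W b]]]]]]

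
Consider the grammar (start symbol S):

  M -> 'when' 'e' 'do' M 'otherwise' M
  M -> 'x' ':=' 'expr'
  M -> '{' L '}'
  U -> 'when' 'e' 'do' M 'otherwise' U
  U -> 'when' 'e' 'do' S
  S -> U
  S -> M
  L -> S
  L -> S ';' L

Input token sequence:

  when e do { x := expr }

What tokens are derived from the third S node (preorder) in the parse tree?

x := expr

[S [U when e do [S [M { [L [S [M x := expr]]] }]]]]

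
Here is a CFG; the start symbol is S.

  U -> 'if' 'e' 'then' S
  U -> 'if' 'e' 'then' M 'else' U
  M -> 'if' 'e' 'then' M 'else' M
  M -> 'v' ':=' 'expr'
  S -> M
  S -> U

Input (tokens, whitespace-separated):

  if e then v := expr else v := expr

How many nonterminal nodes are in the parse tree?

[S [M if e then [M v := expr] else [M v := expr]]]

4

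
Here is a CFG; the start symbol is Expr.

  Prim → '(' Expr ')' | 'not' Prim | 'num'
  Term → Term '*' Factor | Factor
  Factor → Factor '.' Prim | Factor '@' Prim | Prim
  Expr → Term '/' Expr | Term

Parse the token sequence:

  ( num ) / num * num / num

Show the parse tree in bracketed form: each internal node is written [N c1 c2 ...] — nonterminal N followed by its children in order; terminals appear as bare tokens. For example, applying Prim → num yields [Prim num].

Expr
Term / Expr
Factor / Expr
Prim / Expr
( Expr ) / Expr
( Term ) / Expr
( Factor ) / Expr
( Prim ) / Expr
( num ) / Expr
( num ) / Term / Expr
( num ) / Term * Factor / Expr
( num ) / Factor * Factor / Expr
( num ) / Prim * Factor / Expr
( num ) / num * Factor / Expr
( num ) / num * Prim / Expr
( num ) / num * num / Expr
( num ) / num * num / Term
( num ) / num * num / Factor
( num ) / num * num / Prim
( num ) / num * num / num

[Expr [Term [Factor [Prim ( [Expr [Term [Factor [Prim num]]]] )]]] / [Expr [Term [Term [Factor [Prim num]]] * [Factor [Prim num]]] / [Expr [Term [Factor [Prim num]]]]]]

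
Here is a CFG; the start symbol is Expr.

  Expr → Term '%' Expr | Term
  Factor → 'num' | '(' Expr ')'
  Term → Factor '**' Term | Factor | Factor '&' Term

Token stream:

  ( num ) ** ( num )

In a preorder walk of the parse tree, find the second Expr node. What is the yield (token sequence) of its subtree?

num

[Expr [Term [Factor ( [Expr [Term [Factor num]]] )] ** [Term [Factor ( [Expr [Term [Factor num]]] )]]]]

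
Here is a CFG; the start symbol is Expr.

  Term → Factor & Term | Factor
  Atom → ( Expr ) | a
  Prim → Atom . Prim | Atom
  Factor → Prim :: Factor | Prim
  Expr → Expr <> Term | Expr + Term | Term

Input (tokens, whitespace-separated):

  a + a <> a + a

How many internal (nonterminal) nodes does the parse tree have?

[Expr [Expr [Expr [Expr [Term [Factor [Prim [Atom a]]]]] + [Term [Factor [Prim [Atom a]]]]] <> [Term [Factor [Prim [Atom a]]]]] + [Term [Factor [Prim [Atom a]]]]]

20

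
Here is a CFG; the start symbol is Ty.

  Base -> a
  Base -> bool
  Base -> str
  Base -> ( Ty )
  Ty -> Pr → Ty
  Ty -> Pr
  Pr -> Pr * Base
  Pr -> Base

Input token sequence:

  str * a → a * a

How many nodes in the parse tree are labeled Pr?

[Ty [Pr [Pr [Base str]] * [Base a]] → [Ty [Pr [Pr [Base a]] * [Base a]]]]

4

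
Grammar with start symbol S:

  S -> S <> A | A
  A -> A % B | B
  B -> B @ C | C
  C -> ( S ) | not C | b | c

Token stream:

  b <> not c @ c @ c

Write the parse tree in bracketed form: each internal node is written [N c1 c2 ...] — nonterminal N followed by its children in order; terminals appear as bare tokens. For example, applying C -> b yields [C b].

[S [S [A [B [C b]]]] <> [A [B [B [B [C not [C c]]] @ [C c]] @ [C c]]]]

S
S <> A
A <> A
B <> A
C <> A
b <> A
b <> B
b <> B @ C
b <> B @ C @ C
b <> C @ C @ C
b <> not C @ C @ C
b <> not c @ C @ C
b <> not c @ c @ C
b <> not c @ c @ c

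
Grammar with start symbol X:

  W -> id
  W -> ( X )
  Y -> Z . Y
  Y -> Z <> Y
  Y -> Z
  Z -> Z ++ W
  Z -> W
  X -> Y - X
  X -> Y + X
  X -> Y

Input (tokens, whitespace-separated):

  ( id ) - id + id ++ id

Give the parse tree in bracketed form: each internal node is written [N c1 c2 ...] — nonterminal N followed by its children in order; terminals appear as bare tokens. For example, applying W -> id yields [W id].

X
Y - X
Z - X
W - X
( X ) - X
( Y ) - X
( Z ) - X
( W ) - X
( id ) - X
( id ) - Y + X
( id ) - Z + X
( id ) - W + X
( id ) - id + X
( id ) - id + Y
( id ) - id + Z
( id ) - id + Z ++ W
( id ) - id + W ++ W
( id ) - id + id ++ W
( id ) - id + id ++ id

[X [Y [Z [W ( [X [Y [Z [W id]]]] )]]] - [X [Y [Z [W id]]] + [X [Y [Z [Z [W id]] ++ [W id]]]]]]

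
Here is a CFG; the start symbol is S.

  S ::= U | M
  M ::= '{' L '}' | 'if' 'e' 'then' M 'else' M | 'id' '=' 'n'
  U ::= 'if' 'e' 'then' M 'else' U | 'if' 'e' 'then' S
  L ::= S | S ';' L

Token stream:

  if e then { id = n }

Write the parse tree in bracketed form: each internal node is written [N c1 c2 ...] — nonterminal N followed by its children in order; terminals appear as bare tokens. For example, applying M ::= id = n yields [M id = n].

S
U
if e then S
if e then M
if e then { L }
if e then { S }
if e then { M }
if e then { id = n }

[S [U if e then [S [M { [L [S [M id = n]]] }]]]]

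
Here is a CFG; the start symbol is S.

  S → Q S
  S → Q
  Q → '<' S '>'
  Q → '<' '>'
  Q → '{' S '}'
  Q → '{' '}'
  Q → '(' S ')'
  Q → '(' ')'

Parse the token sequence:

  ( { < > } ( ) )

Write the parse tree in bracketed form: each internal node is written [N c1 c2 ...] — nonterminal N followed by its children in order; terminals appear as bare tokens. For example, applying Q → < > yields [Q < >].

S
Q
( S )
( Q S )
( { S } S )
( { Q } S )
( { < > } S )
( { < > } Q )
( { < > } ( ) )

[S [Q ( [S [Q { [S [Q < >]] }] [S [Q ( )]]] )]]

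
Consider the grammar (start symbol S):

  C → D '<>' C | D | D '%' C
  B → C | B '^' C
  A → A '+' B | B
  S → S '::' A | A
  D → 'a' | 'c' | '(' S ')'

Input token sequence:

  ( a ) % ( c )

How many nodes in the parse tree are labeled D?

[S [A [B [C [D ( [S [A [B [C [D a]]]]] )] % [C [D ( [S [A [B [C [D c]]]]] )]]]]]]

4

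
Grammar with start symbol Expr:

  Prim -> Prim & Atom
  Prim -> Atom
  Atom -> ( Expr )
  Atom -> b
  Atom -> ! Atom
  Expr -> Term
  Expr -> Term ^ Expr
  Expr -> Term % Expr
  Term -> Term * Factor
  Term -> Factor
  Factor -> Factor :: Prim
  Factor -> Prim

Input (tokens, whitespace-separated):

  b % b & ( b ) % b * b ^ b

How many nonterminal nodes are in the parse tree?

[Expr [Term [Factor [Prim [Atom b]]]] % [Expr [Term [Factor [Prim [Prim [Atom b]] & [Atom ( [Expr [Term [Factor [Prim [Atom b]]]]] )]]]] % [Expr [Term [Term [Factor [Prim [Atom b]]]] * [Factor [Prim [Atom b]]]] ^ [Expr [Term [Factor [Prim [Atom b]]]]]]]]

31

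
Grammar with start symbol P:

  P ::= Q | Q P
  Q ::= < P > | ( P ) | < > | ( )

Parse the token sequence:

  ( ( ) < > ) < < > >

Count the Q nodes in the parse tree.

[P [Q ( [P [Q ( )] [P [Q < >]]] )] [P [Q < [P [Q < >]] >]]]

5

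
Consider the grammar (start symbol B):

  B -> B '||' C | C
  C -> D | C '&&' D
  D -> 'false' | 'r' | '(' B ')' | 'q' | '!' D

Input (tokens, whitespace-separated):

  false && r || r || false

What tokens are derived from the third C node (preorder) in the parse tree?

r

[B [B [B [C [C [D false]] && [D r]]] || [C [D r]]] || [C [D false]]]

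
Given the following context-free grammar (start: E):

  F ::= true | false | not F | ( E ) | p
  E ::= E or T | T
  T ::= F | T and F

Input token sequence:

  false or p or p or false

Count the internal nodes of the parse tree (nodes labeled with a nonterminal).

12

[E [E [E [E [T [F false]]] or [T [F p]]] or [T [F p]]] or [T [F false]]]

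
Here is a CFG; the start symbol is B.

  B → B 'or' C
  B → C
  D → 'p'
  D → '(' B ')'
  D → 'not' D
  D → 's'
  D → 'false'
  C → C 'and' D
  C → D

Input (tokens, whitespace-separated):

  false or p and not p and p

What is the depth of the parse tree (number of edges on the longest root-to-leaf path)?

5

[B [B [C [D false]]] or [C [C [C [D p]] and [D not [D p]]] and [D p]]]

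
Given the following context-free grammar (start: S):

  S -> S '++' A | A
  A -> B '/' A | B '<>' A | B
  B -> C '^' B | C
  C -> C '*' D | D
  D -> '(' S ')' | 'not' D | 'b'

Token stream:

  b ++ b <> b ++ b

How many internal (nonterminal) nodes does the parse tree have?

19

[S [S [S [A [B [C [D b]]]]] ++ [A [B [C [D b]]] <> [A [B [C [D b]]]]]] ++ [A [B [C [D b]]]]]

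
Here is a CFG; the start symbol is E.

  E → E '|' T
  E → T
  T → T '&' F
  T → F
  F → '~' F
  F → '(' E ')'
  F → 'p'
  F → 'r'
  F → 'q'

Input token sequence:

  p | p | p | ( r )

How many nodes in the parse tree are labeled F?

5

[E [E [E [E [T [F p]]] | [T [F p]]] | [T [F p]]] | [T [F ( [E [T [F r]]] )]]]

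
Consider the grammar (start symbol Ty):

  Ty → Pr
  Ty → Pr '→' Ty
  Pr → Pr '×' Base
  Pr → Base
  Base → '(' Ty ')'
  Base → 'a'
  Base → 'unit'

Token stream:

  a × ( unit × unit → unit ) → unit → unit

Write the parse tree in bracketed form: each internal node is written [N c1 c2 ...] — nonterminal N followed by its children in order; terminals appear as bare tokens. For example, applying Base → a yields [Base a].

[Ty [Pr [Pr [Base a]] × [Base ( [Ty [Pr [Pr [Base unit]] × [Base unit]] → [Ty [Pr [Base unit]]]] )]] → [Ty [Pr [Base unit]] → [Ty [Pr [Base unit]]]]]

Ty
Pr → Ty
Pr × Base → Ty
Base × Base → Ty
a × Base → Ty
a × ( Ty ) → Ty
a × ( Pr → Ty ) → Ty
a × ( Pr × Base → Ty ) → Ty
a × ( Base × Base → Ty ) → Ty
a × ( unit × Base → Ty ) → Ty
a × ( unit × unit → Ty ) → Ty
a × ( unit × unit → Pr ) → Ty
a × ( unit × unit → Base ) → Ty
a × ( unit × unit → unit ) → Ty
a × ( unit × unit → unit ) → Pr → Ty
a × ( unit × unit → unit ) → Base → Ty
a × ( unit × unit → unit ) → unit → Ty
a × ( unit × unit → unit ) → unit → Pr
a × ( unit × unit → unit ) → unit → Base
a × ( unit × unit → unit ) → unit → unit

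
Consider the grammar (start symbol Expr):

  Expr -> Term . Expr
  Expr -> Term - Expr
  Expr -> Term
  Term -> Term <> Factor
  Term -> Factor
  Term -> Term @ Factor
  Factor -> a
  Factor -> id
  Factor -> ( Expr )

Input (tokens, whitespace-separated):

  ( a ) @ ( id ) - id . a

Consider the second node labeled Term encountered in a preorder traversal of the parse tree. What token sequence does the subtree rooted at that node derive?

( a )

[Expr [Term [Term [Factor ( [Expr [Term [Factor a]]] )]] @ [Factor ( [Expr [Term [Factor id]]] )]] - [Expr [Term [Factor id]] . [Expr [Term [Factor a]]]]]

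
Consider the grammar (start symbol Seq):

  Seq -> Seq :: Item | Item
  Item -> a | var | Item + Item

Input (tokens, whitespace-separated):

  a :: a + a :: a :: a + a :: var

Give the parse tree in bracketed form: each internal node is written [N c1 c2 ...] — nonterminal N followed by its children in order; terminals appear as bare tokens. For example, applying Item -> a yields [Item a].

[Seq [Seq [Seq [Seq [Seq [Item a]] :: [Item [Item a] + [Item a]]] :: [Item a]] :: [Item [Item a] + [Item a]]] :: [Item var]]

Seq
Seq :: Item
Seq :: Item :: Item
Seq :: Item :: Item :: Item
Seq :: Item :: Item :: Item :: Item
Item :: Item :: Item :: Item :: Item
a :: Item :: Item :: Item :: Item
a :: Item + Item :: Item :: Item :: Item
a :: a + Item :: Item :: Item :: Item
a :: a + a :: Item :: Item :: Item
a :: a + a :: a :: Item :: Item
a :: a + a :: a :: Item + Item :: Item
a :: a + a :: a :: a + Item :: Item
a :: a + a :: a :: a + a :: Item
a :: a + a :: a :: a + a :: var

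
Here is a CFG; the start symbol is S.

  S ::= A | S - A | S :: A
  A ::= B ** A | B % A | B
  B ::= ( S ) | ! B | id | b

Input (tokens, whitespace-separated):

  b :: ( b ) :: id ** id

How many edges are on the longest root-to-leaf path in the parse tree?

[S [S [S [A [B b]]] :: [A [B ( [S [A [B b]]] )]]] :: [A [B id] ** [A [B id]]]]

7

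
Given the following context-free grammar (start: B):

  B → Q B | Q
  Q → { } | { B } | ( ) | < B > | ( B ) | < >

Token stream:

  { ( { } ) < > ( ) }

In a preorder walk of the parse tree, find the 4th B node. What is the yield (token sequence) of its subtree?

[B [Q { [B [Q ( [B [Q { }]] )] [B [Q < >] [B [Q ( )]]]] }]]

< > ( )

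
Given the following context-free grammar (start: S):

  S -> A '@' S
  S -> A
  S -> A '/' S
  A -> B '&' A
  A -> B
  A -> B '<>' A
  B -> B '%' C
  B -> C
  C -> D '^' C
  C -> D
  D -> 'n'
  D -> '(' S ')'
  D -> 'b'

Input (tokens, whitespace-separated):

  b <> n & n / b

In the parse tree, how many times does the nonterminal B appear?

4

[S [A [B [C [D b]]] <> [A [B [C [D n]]] & [A [B [C [D n]]]]]] / [S [A [B [C [D b]]]]]]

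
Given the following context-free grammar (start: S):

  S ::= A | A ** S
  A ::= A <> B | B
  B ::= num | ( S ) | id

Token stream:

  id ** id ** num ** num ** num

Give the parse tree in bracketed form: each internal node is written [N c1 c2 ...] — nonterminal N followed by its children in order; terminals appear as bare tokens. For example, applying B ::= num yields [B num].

S
A ** S
B ** S
id ** S
id ** A ** S
id ** B ** S
id ** id ** S
id ** id ** A ** S
id ** id ** B ** S
id ** id ** num ** S
id ** id ** num ** A ** S
id ** id ** num ** B ** S
id ** id ** num ** num ** S
id ** id ** num ** num ** A
id ** id ** num ** num ** B
id ** id ** num ** num ** num

[S [A [B id]] ** [S [A [B id]] ** [S [A [B num]] ** [S [A [B num]] ** [S [A [B num]]]]]]]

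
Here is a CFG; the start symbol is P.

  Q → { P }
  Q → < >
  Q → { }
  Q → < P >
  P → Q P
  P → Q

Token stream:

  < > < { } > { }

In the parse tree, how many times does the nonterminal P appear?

[P [Q < >] [P [Q < [P [Q { }]] >] [P [Q { }]]]]

4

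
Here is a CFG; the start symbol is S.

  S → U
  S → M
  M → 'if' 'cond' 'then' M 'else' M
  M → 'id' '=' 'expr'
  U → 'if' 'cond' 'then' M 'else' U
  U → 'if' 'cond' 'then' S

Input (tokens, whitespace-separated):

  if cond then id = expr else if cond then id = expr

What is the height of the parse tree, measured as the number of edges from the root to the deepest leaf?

5

[S [U if cond then [M id = expr] else [U if cond then [S [M id = expr]]]]]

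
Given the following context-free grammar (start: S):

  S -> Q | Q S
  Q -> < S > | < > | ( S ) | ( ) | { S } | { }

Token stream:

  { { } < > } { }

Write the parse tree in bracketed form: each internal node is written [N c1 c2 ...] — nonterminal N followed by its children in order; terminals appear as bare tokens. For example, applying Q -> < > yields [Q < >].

[S [Q { [S [Q { }] [S [Q < >]]] }] [S [Q { }]]]

S
Q S
{ S } S
{ Q S } S
{ { } S } S
{ { } Q } S
{ { } < > } S
{ { } < > } Q
{ { } < > } { }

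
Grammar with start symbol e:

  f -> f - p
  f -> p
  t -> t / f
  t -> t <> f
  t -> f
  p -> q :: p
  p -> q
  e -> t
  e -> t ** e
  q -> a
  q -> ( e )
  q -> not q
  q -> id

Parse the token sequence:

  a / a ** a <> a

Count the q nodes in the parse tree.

[e [t [t [f [p [q a]]]] / [f [p [q a]]]] ** [e [t [t [f [p [q a]]]] <> [f [p [q a]]]]]]

4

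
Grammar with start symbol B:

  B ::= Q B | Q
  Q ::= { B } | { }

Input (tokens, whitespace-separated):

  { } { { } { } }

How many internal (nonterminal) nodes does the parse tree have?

[B [Q { }] [B [Q { [B [Q { }] [B [Q { }]]] }]]]

8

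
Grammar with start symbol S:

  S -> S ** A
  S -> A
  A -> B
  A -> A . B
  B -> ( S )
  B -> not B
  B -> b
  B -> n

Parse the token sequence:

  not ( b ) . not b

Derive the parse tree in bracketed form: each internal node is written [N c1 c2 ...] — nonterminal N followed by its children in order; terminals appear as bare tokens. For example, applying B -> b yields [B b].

[S [A [A [B not [B ( [S [A [B b]]] )]]] . [B not [B b]]]]

S
A
A . B
B . B
not B . B
not ( S ) . B
not ( A ) . B
not ( B ) . B
not ( b ) . B
not ( b ) . not B
not ( b ) . not b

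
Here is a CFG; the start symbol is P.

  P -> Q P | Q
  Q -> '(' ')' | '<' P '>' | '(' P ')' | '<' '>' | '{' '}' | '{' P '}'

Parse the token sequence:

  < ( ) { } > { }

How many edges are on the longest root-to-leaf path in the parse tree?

5

[P [Q < [P [Q ( )] [P [Q { }]]] >] [P [Q { }]]]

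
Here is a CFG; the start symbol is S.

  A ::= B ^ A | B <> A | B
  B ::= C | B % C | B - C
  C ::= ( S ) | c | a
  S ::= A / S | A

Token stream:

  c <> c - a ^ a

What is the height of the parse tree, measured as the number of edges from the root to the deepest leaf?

[S [A [B [C c]] <> [A [B [B [C c]] - [C a]] ^ [A [B [C a]]]]]]

6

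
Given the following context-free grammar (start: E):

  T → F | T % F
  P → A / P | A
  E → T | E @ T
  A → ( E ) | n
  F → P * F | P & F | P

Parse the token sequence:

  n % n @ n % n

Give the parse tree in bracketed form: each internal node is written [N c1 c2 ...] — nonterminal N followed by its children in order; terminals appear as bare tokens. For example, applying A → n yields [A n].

[E [E [T [T [F [P [A n]]]] % [F [P [A n]]]]] @ [T [T [F [P [A n]]]] % [F [P [A n]]]]]

E
E @ T
T @ T
T % F @ T
F % F @ T
P % F @ T
A % F @ T
n % F @ T
n % P @ T
n % A @ T
n % n @ T
n % n @ T % F
n % n @ F % F
n % n @ P % F
n % n @ A % F
n % n @ n % F
n % n @ n % P
n % n @ n % A
n % n @ n % n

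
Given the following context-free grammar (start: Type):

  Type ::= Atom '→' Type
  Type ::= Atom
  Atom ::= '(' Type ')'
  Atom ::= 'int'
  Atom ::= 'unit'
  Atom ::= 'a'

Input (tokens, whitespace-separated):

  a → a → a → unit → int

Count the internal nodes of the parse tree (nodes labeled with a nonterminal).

10

[Type [Atom a] → [Type [Atom a] → [Type [Atom a] → [Type [Atom unit] → [Type [Atom int]]]]]]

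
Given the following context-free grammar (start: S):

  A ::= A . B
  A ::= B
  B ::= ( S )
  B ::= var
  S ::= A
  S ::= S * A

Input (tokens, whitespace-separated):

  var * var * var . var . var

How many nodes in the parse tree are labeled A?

[S [S [S [A [B var]]] * [A [B var]]] * [A [A [A [B var]] . [B var]] . [B var]]]

5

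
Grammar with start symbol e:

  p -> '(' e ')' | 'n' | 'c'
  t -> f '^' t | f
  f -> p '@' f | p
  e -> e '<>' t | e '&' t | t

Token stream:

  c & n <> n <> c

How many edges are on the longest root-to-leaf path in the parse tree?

7

[e [e [e [e [t [f [p c]]]] & [t [f [p n]]]] <> [t [f [p n]]]] <> [t [f [p c]]]]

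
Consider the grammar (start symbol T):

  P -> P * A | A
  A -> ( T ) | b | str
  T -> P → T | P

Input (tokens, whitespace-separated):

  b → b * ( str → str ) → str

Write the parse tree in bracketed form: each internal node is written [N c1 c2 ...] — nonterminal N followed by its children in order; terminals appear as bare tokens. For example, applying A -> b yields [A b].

T
P → T
A → T
b → T
b → P → T
b → P * A → T
b → A * A → T
b → b * A → T
b → b * ( T ) → T
b → b * ( P → T ) → T
b → b * ( A → T ) → T
b → b * ( str → T ) → T
b → b * ( str → P ) → T
b → b * ( str → A ) → T
b → b * ( str → str ) → T
b → b * ( str → str ) → P
b → b * ( str → str ) → A
b → b * ( str → str ) → str

[T [P [A b]] → [T [P [P [A b]] * [A ( [T [P [A str]] → [T [P [A str]]]] )]] → [T [P [A str]]]]]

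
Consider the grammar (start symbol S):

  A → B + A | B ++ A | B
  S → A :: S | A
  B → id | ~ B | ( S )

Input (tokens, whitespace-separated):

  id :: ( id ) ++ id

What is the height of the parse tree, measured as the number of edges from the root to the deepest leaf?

[S [A [B id]] :: [S [A [B ( [S [A [B id]]] )] ++ [A [B id]]]]]

7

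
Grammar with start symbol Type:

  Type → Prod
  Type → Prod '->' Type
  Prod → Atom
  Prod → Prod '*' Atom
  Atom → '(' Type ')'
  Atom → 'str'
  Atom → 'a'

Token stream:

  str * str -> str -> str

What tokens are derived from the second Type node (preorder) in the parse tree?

[Type [Prod [Prod [Atom str]] * [Atom str]] -> [Type [Prod [Atom str]] -> [Type [Prod [Atom str]]]]]

str -> str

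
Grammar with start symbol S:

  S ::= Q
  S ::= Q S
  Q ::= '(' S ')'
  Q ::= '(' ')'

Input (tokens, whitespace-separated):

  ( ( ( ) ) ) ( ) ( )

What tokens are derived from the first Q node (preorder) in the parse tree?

( ( ( ) ) )

[S [Q ( [S [Q ( [S [Q ( )]] )]] )] [S [Q ( )] [S [Q ( )]]]]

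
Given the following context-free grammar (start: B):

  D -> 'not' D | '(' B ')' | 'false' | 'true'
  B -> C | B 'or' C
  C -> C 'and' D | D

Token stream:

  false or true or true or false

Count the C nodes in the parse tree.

[B [B [B [B [C [D false]]] or [C [D true]]] or [C [D true]]] or [C [D false]]]

4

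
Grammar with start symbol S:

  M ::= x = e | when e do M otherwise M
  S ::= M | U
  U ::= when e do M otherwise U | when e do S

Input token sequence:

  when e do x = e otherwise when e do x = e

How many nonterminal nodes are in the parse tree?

6

[S [U when e do [M x = e] otherwise [U when e do [S [M x = e]]]]]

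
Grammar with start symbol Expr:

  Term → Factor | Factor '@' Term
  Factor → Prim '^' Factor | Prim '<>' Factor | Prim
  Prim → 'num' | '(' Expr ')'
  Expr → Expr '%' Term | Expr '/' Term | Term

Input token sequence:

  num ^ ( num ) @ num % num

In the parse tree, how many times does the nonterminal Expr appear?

[Expr [Expr [Term [Factor [Prim num] ^ [Factor [Prim ( [Expr [Term [Factor [Prim num]]]] )]]] @ [Term [Factor [Prim num]]]]] % [Term [Factor [Prim num]]]]

3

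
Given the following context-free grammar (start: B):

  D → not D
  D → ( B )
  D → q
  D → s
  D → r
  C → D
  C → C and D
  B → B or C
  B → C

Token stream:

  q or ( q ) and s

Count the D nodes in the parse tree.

[B [B [C [D q]]] or [C [C [D ( [B [C [D q]]] )]] and [D s]]]

4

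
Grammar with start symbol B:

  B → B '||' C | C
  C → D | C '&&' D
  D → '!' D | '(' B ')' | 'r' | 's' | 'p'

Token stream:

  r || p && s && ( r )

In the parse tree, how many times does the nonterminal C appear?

5

[B [B [C [D r]]] || [C [C [C [D p]] && [D s]] && [D ( [B [C [D r]]] )]]]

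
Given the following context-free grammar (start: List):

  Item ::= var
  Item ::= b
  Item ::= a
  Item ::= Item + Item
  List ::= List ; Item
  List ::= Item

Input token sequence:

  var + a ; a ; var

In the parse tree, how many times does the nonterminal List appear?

3

[List [List [List [Item [Item var] + [Item a]]] ; [Item a]] ; [Item var]]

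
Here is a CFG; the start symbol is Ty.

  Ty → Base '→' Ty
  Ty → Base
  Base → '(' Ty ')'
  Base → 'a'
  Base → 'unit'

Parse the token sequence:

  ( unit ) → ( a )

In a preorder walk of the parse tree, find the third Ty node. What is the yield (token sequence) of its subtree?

( a )

[Ty [Base ( [Ty [Base unit]] )] → [Ty [Base ( [Ty [Base a]] )]]]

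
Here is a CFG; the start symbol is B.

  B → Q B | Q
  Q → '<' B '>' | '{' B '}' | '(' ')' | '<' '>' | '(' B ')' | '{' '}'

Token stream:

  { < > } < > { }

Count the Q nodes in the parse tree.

4

[B [Q { [B [Q < >]] }] [B [Q < >] [B [Q { }]]]]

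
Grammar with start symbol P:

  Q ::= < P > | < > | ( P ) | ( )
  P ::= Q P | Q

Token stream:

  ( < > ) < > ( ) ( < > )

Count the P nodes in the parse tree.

[P [Q ( [P [Q < >]] )] [P [Q < >] [P [Q ( )] [P [Q ( [P [Q < >]] )]]]]]

6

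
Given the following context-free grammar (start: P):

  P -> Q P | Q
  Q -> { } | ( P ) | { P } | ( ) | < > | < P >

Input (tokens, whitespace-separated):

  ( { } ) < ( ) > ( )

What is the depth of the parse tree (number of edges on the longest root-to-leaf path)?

[P [Q ( [P [Q { }]] )] [P [Q < [P [Q ( )]] >] [P [Q ( )]]]]

5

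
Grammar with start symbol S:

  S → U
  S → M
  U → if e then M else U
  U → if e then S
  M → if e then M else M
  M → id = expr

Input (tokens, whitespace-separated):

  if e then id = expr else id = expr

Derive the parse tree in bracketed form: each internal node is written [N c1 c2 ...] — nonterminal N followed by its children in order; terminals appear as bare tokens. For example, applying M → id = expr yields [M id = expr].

[S [M if e then [M id = expr] else [M id = expr]]]

S
M
if e then M else M
if e then id = expr else M
if e then id = expr else id = expr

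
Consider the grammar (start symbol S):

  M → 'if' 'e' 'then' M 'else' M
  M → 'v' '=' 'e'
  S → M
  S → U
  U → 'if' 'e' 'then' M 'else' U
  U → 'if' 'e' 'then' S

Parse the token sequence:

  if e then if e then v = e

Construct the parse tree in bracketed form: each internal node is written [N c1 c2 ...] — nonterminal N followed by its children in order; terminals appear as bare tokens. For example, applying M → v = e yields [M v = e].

S
U
if e then S
if e then U
if e then if e then S
if e then if e then M
if e then if e then v = e

[S [U if e then [S [U if e then [S [M v = e]]]]]]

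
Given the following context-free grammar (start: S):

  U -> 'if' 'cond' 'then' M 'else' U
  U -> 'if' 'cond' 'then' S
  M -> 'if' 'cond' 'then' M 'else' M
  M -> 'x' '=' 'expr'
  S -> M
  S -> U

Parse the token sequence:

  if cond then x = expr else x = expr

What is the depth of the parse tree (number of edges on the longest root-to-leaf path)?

3

[S [M if cond then [M x = expr] else [M x = expr]]]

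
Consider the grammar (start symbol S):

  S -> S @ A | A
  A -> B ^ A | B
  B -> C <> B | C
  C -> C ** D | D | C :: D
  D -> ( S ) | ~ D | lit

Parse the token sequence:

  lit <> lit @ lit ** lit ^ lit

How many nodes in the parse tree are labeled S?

[S [S [A [B [C [D lit]] <> [B [C [D lit]]]]]] @ [A [B [C [C [D lit]] ** [D lit]]] ^ [A [B [C [D lit]]]]]]

2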